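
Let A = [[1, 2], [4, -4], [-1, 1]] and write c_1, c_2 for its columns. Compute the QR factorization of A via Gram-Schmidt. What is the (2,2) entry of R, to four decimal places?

r_{22} = 2.9155

q_1 = c_1/‖c_1‖ = (1, 4, -1)/4.2426 = (0.2357, 0.9428, -0.2357).
r_{12} = q_1·c_2 = -3.5355.
u_2 = c_2 + 3.5355·q_1 = (2.8333, -0.6667, 0.1667).
r_{22} = ‖u_2‖ = 2.9155.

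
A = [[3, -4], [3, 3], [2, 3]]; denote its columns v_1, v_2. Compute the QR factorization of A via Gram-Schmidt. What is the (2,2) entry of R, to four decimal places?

e_1 = v_1/‖v_1‖ = (3, 3, 2)/4.6904 = (0.6396, 0.6396, 0.4264).
r_{12} = e_1·v_2 = 0.6396.
u_2 = v_2 − 0.6396·e_1 = (-4.4091, 2.5909, 2.7273).
r_{22} = ‖u_2‖ = 5.7958.

r_{22} = 5.7958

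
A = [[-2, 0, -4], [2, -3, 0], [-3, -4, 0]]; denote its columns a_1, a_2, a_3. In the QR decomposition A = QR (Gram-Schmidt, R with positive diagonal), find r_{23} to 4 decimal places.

r_{23} = -0.5903

a_1 = (-2, 2, -3); ‖a_1‖ = 4.1231, so e_1 = (-0.4851, 0.4851, -0.7276).
e_1·a_2 = (-0.4851)·0 + 0.4851·(-3) + (-0.7276)·(-4) = 1.4552.
u_2 = a_2 − 1.4552·e_1 = (0.7059, -3.7059, -2.9412).
‖u_2‖ = 4.7836, so e_2 = (0.1476, -0.7747, -0.6149).
r_{23} = e_2·a_3 = -0.5903.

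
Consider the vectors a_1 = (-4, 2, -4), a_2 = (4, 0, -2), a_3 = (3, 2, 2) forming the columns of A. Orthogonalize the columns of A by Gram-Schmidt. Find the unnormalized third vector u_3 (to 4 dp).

a_1 = (-4, 2, -4); ‖a_1‖ = 6.0000, so e_1 = (-0.6667, 0.3333, -0.6667).
e_1·a_2 = (-0.6667)·4 + 0.3333·0 + (-0.6667)·(-2) = -1.3333.
u_2 = a_2 + 1.3333·e_1 = (3.1111, 0.4444, -2.8889).
‖u_2‖ = 4.2687, so e_2 = (0.7288, 0.1041, -0.6768).
e_1·a_3 = (-0.6667)·3 + 0.3333·2 + (-0.6667)·2 = -2.6667; e_2·a_3 = 0.7288·3 + 0.1041·2 + (-0.6768)·2 = 1.0412.
u_3 = a_3 + 2.6667·e_1 − 1.0412·e_2 = (0.4634, 2.7805, 0.9268).

u_3 = (0.4634, 2.7805, 0.9268)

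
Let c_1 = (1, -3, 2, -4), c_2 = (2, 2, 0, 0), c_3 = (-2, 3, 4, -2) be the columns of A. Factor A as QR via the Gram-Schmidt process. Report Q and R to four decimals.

Q = [[0.1826, 0.7807, -0.5242], [-0.5477, 0.5855, 0.5242], [0.3651, 0.0976, 0.6392], [-0.7303, -0.1952, -0.2046]], R = [[5.4772, -0.7303, 0.9129], [0.0000, 2.7325, 0.9759], [0.0000, 0.0000, 5.5870]]

c_1 = (1, -3, 2, -4); ‖c_1‖ = 5.4772, so e_1 = (0.1826, -0.5477, 0.3651, -0.7303).
e_1·c_2 = 0.1826·2 + (-0.5477)·2 + 0.3651·0 + (-0.7303)·0 = -0.7303.
u_2 = c_2 + 0.7303·e_1 = (2.1333, 1.6000, 0.2667, -0.5333).
‖u_2‖ = 2.7325, so e_2 = (0.7807, 0.5855, 0.0976, -0.1952).
e_1·c_3 = 0.1826·(-2) + (-0.5477)·3 + 0.3651·4 + (-0.7303)·(-2) = 0.9129; e_2·c_3 = 0.7807·(-2) + 0.5855·3 + 0.0976·4 + (-0.1952)·(-2) = 0.9759.
u_3 = c_3 − 0.9129·e_1 − 0.9759·e_2 = (-2.9286, 2.9286, 3.5714, -1.1429).
‖u_3‖ = 5.5870, so e_3 = (-0.5242, 0.5242, 0.6392, -0.2046).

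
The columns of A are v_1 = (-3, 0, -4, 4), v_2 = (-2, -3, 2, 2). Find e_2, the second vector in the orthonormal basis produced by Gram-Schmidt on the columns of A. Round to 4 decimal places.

v_1 = (-3, 0, -4, 4); ‖v_1‖ = 6.4031, so e_1 = (-0.4685, 0.0000, -0.6247, 0.6247).
e_1·v_2 = (-0.4685)·(-2) + 0.0000·(-3) + (-0.6247)·2 + 0.6247·2 = 0.9370.
u_2 = v_2 − 0.9370·e_1 = (-1.5610, -3.0000, 2.5854, 1.4146).
‖u_2‖ = 4.4857, so e_2 = (-0.3480, -0.6688, 0.5764, 0.3154).

e_2 = (-0.3480, -0.6688, 0.5764, 0.3154)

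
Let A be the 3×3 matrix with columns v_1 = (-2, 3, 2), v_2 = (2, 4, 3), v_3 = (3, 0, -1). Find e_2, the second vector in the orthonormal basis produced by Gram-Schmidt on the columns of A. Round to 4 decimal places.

e_2 = (0.8725, 0.3659, 0.3237)

v_1 = (-2, 3, 2); ‖v_1‖ = 4.1231, so e_1 = (-0.4851, 0.7276, 0.4851).
e_1·v_2 = (-0.4851)·2 + 0.7276·4 + 0.4851·3 = 3.3955.
u_2 = v_2 − 3.3955·e_1 = (3.6471, 1.5294, 1.3529).
‖u_2‖ = 4.1798, so e_2 = (0.8725, 0.3659, 0.3237).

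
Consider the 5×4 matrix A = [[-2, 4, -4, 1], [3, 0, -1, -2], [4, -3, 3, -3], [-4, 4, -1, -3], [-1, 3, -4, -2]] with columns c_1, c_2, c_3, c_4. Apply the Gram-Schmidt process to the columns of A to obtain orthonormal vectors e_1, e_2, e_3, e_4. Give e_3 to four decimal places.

e_1 = c_1/‖c_1‖ = (-2, 3, 4, -4, -1)/6.7823 = (-0.2949, 0.4423, 0.5898, -0.5898, -0.1474).
r_{12} = e_1·c_2 = -5.7502.
u_2 = c_2 + 5.7502·e_1 = (2.3043, 2.5435, 0.3913, 0.6087, 2.1522).
‖u_2‖ = 4.1152, so e_2 = (0.5600, 0.6181, 0.0951, 0.1479, 0.5230).
r_{13} = e_1·c_3 = 3.6860; r_{23} = e_2·c_3 = -4.8125.
u_3 = c_3 − 3.6860·e_1 + 4.8125·e_2 = (-0.2182, 0.3440, 1.2837, 1.8858, -0.9397).
‖u_3‖ = 2.5006, so e_3 = (-0.0873, 0.1376, 0.5134, 0.7541, -0.3758).

e_3 = (-0.0873, 0.1376, 0.5134, 0.7541, -0.3758)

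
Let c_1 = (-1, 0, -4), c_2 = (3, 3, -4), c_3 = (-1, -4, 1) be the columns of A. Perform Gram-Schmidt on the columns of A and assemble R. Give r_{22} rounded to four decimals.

r_{22} = 4.9050

c_1 = (-1, 0, -4); ‖c_1‖ = 4.1231, so q_1 = (-0.2425, 0.0000, -0.9701).
q_1·c_2 = (-0.2425)·3 + 0.0000·3 + (-0.9701)·(-4) = 3.1530.
u_2 = c_2 − 3.1530·q_1 = (3.7647, 3.0000, -0.9412).
r_{22} = ‖u_2‖ = 4.9050.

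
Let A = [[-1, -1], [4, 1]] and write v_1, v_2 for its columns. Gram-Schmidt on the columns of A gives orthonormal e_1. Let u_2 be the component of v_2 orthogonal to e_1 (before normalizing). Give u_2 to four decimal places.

u_2 = (-0.7059, -0.1765)

v_1 = (-1, 4); ‖v_1‖ = 4.1231, so e_1 = (-0.2425, 0.9701).
e_1·v_2 = (-0.2425)·(-1) + 0.9701·1 = 1.2127.
u_2 = v_2 − 1.2127·e_1 = (-0.7059, -0.1765).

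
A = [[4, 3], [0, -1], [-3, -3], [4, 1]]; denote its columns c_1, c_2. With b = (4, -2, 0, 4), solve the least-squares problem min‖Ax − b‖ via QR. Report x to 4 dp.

e_1 = c_1/‖c_1‖ = (4, 0, -3, 4)/6.4031 = (0.6247, 0.0000, -0.4685, 0.6247).
r_{12} = e_1·c_2 = 3.9043.
u_2 = c_2 − 3.9043·e_1 = (0.5610, -1.0000, -1.1707, -1.4390).
‖u_2‖ = 2.1808, so e_2 = (0.2572, -0.4585, -0.5368, -0.6598).
Qᵀb = (4.9976, -0.6934).
Back-substitute: x_2 = -0.6934/2.1808 = -0.3179.
x_1 = (4.9976 − 3.9043·(-0.3179))/6.4031 = 0.9744.

x = (0.9744, -0.3179)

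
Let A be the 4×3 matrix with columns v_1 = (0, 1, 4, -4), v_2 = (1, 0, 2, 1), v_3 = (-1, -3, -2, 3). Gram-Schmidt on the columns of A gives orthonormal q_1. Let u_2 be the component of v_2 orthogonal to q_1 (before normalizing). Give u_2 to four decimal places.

u_2 = (1.0000, -0.1212, 1.5152, 1.4848)

v_1 = (0, 1, 4, -4); ‖v_1‖ = 5.7446, so q_1 = (0.0000, 0.1741, 0.6963, -0.6963).
q_1·v_2 = 0.0000·1 + 0.1741·0 + 0.6963·2 + (-0.6963)·1 = 0.6963.
u_2 = v_2 − 0.6963·q_1 = (1.0000, -0.1212, 1.5152, 1.4848).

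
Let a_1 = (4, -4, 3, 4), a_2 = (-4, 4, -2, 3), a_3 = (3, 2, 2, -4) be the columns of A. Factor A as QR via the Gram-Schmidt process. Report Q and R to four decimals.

Q = [[0.5298, -0.3779, 0.4709], [-0.5298, 0.3779, 0.7500], [0.3974, -0.1097, 0.4597], [0.5298, 0.8381, -0.0657]], R = [[7.5498, -3.4438, -0.7947], [0.0000, 5.7568, -3.9496], [0.0000, 0.0000, 4.0950]]

a_1 = (4, -4, 3, 4); ‖a_1‖ = 7.5498, so e_1 = (0.5298, -0.5298, 0.3974, 0.5298).
e_1·a_2 = 0.5298·(-4) + (-0.5298)·4 + 0.3974·(-2) + 0.5298·3 = -3.4438.
u_2 = a_2 + 3.4438·e_1 = (-2.1754, 2.1754, -0.6316, 4.8246).
‖u_2‖ = 5.7568, so e_2 = (-0.3779, 0.3779, -0.1097, 0.8381).
e_1·a_3 = 0.5298·3 + (-0.5298)·2 + 0.3974·2 + 0.5298·(-4) = -0.7947; e_2·a_3 = (-0.3779)·3 + 0.3779·2 + (-0.1097)·2 + 0.8381·(-4) = -3.9496.
u_3 = a_3 + 0.7947·e_1 + 3.9496·e_2 = (1.9285, 3.0715, 1.8825, -0.2689).
‖u_3‖ = 4.0950, so e_3 = (0.4709, 0.7500, 0.4597, -0.0657).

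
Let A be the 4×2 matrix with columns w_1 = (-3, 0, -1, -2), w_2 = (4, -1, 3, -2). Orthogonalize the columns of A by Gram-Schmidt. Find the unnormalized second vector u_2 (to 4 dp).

w_1 = (-3, 0, -1, -2); ‖w_1‖ = 3.7417, so e_1 = (-0.8018, 0.0000, -0.2673, -0.5345).
e_1·w_2 = (-0.8018)·4 + 0.0000·(-1) + (-0.2673)·3 + (-0.5345)·(-2) = -2.9399.
u_2 = w_2 + 2.9399·e_1 = (1.6429, -1.0000, 2.2143, -3.5714).

u_2 = (1.6429, -1.0000, 2.2143, -3.5714)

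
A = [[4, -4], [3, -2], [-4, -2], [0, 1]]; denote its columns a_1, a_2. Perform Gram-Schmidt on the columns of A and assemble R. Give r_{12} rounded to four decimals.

r_{12} = -2.1864

a_1 = (4, 3, -4, 0); ‖a_1‖ = 6.4031, so e_1 = (0.6247, 0.4685, -0.6247, 0.0000).
r_{12} = e_1·a_2 = -2.1864.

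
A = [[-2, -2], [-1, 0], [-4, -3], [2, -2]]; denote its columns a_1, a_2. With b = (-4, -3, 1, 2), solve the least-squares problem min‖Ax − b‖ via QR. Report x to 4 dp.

x = (0.6228, -0.3808)

a_1 = (-2, -1, -4, 2); ‖a_1‖ = 5.0000, so e_1 = (-0.4000, -0.2000, -0.8000, 0.4000).
e_1·a_2 = (-0.4000)·(-2) + (-0.2000)·0 + (-0.8000)·(-3) + 0.4000·(-2) = 2.4000.
u_2 = a_2 − 2.4000·e_1 = (-1.0400, 0.4800, -1.0800, -2.9600).
‖u_2‖ = 3.3526, so e_2 = (-0.3102, 0.1432, -0.3221, -0.8829).
Qᵀb = (2.2000, -1.2766).
Back-substitute: x_2 = -1.2766/3.3526 = -0.3808.
x_1 = (2.2000 − 2.4000·(-0.3808))/5.0000 = 0.6228.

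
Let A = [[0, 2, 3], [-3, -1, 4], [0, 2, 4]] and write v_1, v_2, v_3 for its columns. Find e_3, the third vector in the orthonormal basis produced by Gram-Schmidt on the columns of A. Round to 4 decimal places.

e_3 = (-0.7071, 0.0000, 0.7071)

e_1 = v_1/‖v_1‖ = (0, -3, 0)/3.0000 = (0.0000, -1.0000, 0.0000).
r_{12} = e_1·v_2 = 1.0000.
u_2 = v_2 − 1.0000·e_1 = (2.0000, 0.0000, 2.0000).
‖u_2‖ = 2.8284, so e_2 = (0.7071, 0.0000, 0.7071).
r_{13} = e_1·v_3 = -4.0000; r_{23} = e_2·v_3 = 4.9497.
u_3 = v_3 + 4.0000·e_1 − 4.9497·e_2 = (-0.5000, 0.0000, 0.5000).
‖u_3‖ = 0.7071, so e_3 = (-0.7071, 0.0000, 0.7071).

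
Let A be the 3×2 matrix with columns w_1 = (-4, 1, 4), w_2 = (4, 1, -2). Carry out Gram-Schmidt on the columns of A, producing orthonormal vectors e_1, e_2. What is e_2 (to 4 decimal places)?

e_1 = w_1/‖w_1‖ = (-4, 1, 4)/5.7446 = (-0.6963, 0.1741, 0.6963).
r_{12} = e_1·w_2 = -4.0038.
u_2 = w_2 + 4.0038·e_1 = (1.2121, 1.6970, 0.7879).
‖u_2‖ = 2.2293, so e_2 = (0.5437, 0.7612, 0.3534).

e_2 = (0.5437, 0.7612, 0.3534)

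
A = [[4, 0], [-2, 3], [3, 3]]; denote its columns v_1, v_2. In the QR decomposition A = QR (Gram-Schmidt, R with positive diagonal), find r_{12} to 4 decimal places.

e_1 = v_1/‖v_1‖ = (4, -2, 3)/5.3852 = (0.7428, -0.3714, 0.5571).
r_{12} = e_1·v_2 = 0.5571.

r_{12} = 0.5571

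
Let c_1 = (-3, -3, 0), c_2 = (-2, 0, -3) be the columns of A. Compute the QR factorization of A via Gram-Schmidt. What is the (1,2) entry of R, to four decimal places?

c_1 = (-3, -3, 0); ‖c_1‖ = 4.2426, so q_1 = (-0.7071, -0.7071, 0.0000).
r_{12} = q_1·c_2 = 1.4142.

r_{12} = 1.4142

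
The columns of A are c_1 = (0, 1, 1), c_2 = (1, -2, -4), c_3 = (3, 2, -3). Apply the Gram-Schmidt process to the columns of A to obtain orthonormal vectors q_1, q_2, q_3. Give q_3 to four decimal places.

q_3 = (0.8165, -0.4082, 0.4082)

q_1 = c_1/‖c_1‖ = (0, 1, 1)/1.4142 = (0.0000, 0.7071, 0.7071).
r_{12} = q_1·c_2 = -4.2426.
u_2 = c_2 + 4.2426·q_1 = (1.0000, 1.0000, -1.0000).
‖u_2‖ = 1.7321, so q_2 = (0.5774, 0.5774, -0.5774).
r_{13} = q_1·c_3 = -0.7071; r_{23} = q_2·c_3 = 4.6188.
u_3 = c_3 + 0.7071·q_1 − 4.6188·q_2 = (0.3333, -0.1667, 0.1667).
‖u_3‖ = 0.4082, so q_3 = (0.8165, -0.4082, 0.4082).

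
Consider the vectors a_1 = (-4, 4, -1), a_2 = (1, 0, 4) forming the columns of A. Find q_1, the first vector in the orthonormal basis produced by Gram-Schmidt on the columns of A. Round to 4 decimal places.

a_1 = (-4, 4, -1); ‖a_1‖ = 5.7446, so q_1 = (-0.6963, 0.6963, -0.1741).

q_1 = (-0.6963, 0.6963, -0.1741)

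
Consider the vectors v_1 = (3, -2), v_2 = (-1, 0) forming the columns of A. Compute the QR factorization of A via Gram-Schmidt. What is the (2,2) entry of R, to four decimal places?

v_1 = (3, -2); ‖v_1‖ = 3.6056, so q_1 = (0.8321, -0.5547).
q_1·v_2 = 0.8321·(-1) + (-0.5547)·0 = -0.8321.
u_2 = v_2 + 0.8321·q_1 = (-0.3077, -0.4615).
r_{22} = ‖u_2‖ = 0.5547.

r_{22} = 0.5547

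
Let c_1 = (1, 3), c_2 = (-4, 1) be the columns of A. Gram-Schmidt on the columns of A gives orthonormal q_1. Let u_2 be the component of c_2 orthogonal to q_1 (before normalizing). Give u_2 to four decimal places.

u_2 = (-3.9000, 1.3000)

c_1 = (1, 3); ‖c_1‖ = 3.1623, so q_1 = (0.3162, 0.9487).
q_1·c_2 = 0.3162·(-4) + 0.9487·1 = -0.3162.
u_2 = c_2 + 0.3162·q_1 = (-3.9000, 1.3000).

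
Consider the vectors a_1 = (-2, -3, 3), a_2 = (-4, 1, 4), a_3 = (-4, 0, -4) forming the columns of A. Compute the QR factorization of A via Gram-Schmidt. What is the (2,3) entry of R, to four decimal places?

r_{23} = 0.6935

a_1 = (-2, -3, 3); ‖a_1‖ = 4.6904, so q_1 = (-0.4264, -0.6396, 0.6396).
q_1·a_2 = (-0.4264)·(-4) + (-0.6396)·1 + 0.6396·4 = 3.6244.
u_2 = a_2 − 3.6244·q_1 = (-2.4545, 3.3182, 1.6818).
‖u_2‖ = 4.4569, so q_2 = (-0.5507, 0.7445, 0.3774).
r_{23} = q_2·a_3 = 0.6935.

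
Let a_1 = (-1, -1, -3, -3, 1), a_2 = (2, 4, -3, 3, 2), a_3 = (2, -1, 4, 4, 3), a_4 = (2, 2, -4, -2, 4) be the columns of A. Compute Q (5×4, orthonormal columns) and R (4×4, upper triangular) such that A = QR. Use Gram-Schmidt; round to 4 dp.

a_1 = (-1, -1, -3, -3, 1); ‖a_1‖ = 4.5826, so q_1 = (-0.2182, -0.2182, -0.6547, -0.6547, 0.2182).
q_1·a_2 = (-0.2182)·2 + (-0.2182)·4 + (-0.6547)·(-3) + (-0.6547)·3 + 0.2182·2 = -0.8729.
u_2 = a_2 + 0.8729·q_1 = (1.8095, 3.8095, -3.5714, 2.4286, 2.1905).
‖u_2‖ = 6.4217, so q_2 = (0.2818, 0.5932, -0.5562, 0.3782, 0.3411).
q_1·a_3 = (-0.2182)·2 + (-0.2182)·(-1) + (-0.6547)·4 + (-0.6547)·4 + 0.2182·3 = -4.8008; q_2·a_3 = 0.2818·2 + 0.5932·(-1) + (-0.5562)·4 + 0.3782·4 + 0.3411·3 = 0.2818.
u_3 = a_3 + 4.8008·q_1 − 0.2818·q_2 = (0.8730, -2.2148, 1.0139, 0.7506, 3.9515).
‖u_3‖ = 4.7826, so q_3 = (0.1825, -0.4631, 0.2120, 0.1569, 0.8262).
q_1·a_4 = (-0.2182)·2 + (-0.2182)·2 + (-0.6547)·(-4) + (-0.6547)·(-2) + 0.2182·4 = 3.9279; q_2·a_4 = 0.2818·2 + 0.5932·2 + (-0.5562)·(-4) + 0.3782·(-2) + 0.3411·4 = 4.5827; q_3·a_4 = 0.1825·2 + (-0.4631)·2 + 0.2120·(-4) + 0.1569·(-2) + 0.8262·4 = 1.5820.
u_4 = a_4 − 3.9279·q_1 − 4.5827·q_2 − 1.5820·q_3 = (1.2771, 0.8712, 0.7847, -1.4099, 0.2726).
‖u_4‖ = 2.2512, so q_4 = (0.5673, 0.3870, 0.3486, -0.6263, 0.1211).

Q = [[-0.2182, 0.2818, 0.1825, 0.5673], [-0.2182, 0.5932, -0.4631, 0.3870], [-0.6547, -0.5562, 0.2120, 0.3486], [-0.6547, 0.3782, 0.1569, -0.6263], [0.2182, 0.3411, 0.8262, 0.1211]], R = [[4.5826, -0.8729, -4.8008, 3.9279], [0.0000, 6.4217, 0.2818, 4.5827], [0.0000, 0.0000, 4.7826, 1.5820], [0.0000, 0.0000, 0.0000, 2.2512]]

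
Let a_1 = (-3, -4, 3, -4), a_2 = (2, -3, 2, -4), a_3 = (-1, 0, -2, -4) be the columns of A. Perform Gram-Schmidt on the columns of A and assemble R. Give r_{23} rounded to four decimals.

a_1 = (-3, -4, 3, -4); ‖a_1‖ = 7.0711, so q_1 = (-0.4243, -0.5657, 0.4243, -0.5657).
q_1·a_2 = (-0.4243)·2 + (-0.5657)·(-3) + 0.4243·2 + (-0.5657)·(-4) = 3.9598.
u_2 = a_2 − 3.9598·q_1 = (3.6800, -0.7600, 0.3200, -1.7600).
‖u_2‖ = 4.1617, so q_2 = (0.8842, -0.1826, 0.0769, -0.4229).
r_{23} = q_2·a_3 = 0.6536.

r_{23} = 0.6536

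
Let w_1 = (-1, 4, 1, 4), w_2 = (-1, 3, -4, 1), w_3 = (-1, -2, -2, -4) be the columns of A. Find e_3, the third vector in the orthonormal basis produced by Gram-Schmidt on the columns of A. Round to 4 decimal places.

e_1 = w_1/‖w_1‖ = (-1, 4, 1, 4)/5.8310 = (-0.1715, 0.6860, 0.1715, 0.6860).
r_{12} = e_1·w_2 = 2.2295.
u_2 = w_2 − 2.2295·e_1 = (-0.6176, 1.4706, -4.3824, -0.5294).
‖u_2‖ = 4.6936, so e_2 = (-0.1316, 0.3133, -0.9337, -0.1128).
r_{13} = e_1·w_3 = -4.2875; r_{23} = e_2·w_3 = 1.8235.
u_3 = w_3 + 4.2875·e_1 − 1.8235·e_2 = (-1.4953, 0.3698, 0.4379, -0.8531).
‖u_3‖ = 1.8145, so e_3 = (-0.8241, 0.2038, 0.2413, -0.4702).

e_3 = (-0.8241, 0.2038, 0.2413, -0.4702)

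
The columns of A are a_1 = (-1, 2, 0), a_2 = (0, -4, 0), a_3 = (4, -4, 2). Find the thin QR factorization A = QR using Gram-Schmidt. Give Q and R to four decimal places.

a_1 = (-1, 2, 0); ‖a_1‖ = 2.2361, so q_1 = (-0.4472, 0.8944, 0.0000).
q_1·a_2 = (-0.4472)·0 + 0.8944·(-4) + 0.0000·0 = -3.5777.
u_2 = a_2 + 3.5777·q_1 = (-1.6000, -0.8000, 0.0000).
‖u_2‖ = 1.7889, so q_2 = (-0.8944, -0.4472, 0.0000).
q_1·a_3 = (-0.4472)·4 + 0.8944·(-4) + 0.0000·2 = -5.3666; q_2·a_3 = (-0.8944)·4 + (-0.4472)·(-4) + 0.0000·2 = -1.7889.
u_3 = a_3 + 5.3666·q_1 + 1.7889·q_2 = (0.0000, 0.0000, 2.0000).
‖u_3‖ = 2.0000, so q_3 = (0.0000, 0.0000, 1.0000).

Q = [[-0.4472, -0.8944, 0.0000], [0.8944, -0.4472, 0.0000], [0.0000, 0.0000, 1.0000]], R = [[2.2361, -3.5777, -5.3666], [0.0000, 1.7889, -1.7889], [0.0000, 0.0000, 2.0000]]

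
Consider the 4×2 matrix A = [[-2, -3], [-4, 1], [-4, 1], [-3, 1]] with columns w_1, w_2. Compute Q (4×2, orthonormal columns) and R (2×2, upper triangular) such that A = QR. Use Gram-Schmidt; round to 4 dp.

Q = [[-0.2981, -0.9525], [-0.5963, 0.1642], [-0.5963, 0.1642], [-0.4472, 0.1971]], R = [[6.7082, -0.7454], [0.0000, 3.3830]]

w_1 = (-2, -4, -4, -3); ‖w_1‖ = 6.7082, so q_1 = (-0.2981, -0.5963, -0.5963, -0.4472).
q_1·w_2 = (-0.2981)·(-3) + (-0.5963)·1 + (-0.5963)·1 + (-0.4472)·1 = -0.7454.
u_2 = w_2 + 0.7454·q_1 = (-3.2222, 0.5556, 0.5556, 0.6667).
‖u_2‖ = 3.3830, so q_2 = (-0.9525, 0.1642, 0.1642, 0.1971).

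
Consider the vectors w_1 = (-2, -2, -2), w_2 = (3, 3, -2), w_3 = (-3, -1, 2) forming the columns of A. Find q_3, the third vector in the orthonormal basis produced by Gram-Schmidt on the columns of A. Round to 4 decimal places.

q_3 = (-0.7071, 0.7071, 0.0000)

w_1 = (-2, -2, -2); ‖w_1‖ = 3.4641, so q_1 = (-0.5774, -0.5774, -0.5774).
q_1·w_2 = (-0.5774)·3 + (-0.5774)·3 + (-0.5774)·(-2) = -2.3094.
u_2 = w_2 + 2.3094·q_1 = (1.6667, 1.6667, -3.3333).
‖u_2‖ = 4.0825, so q_2 = (0.4082, 0.4082, -0.8165).
q_1·w_3 = (-0.5774)·(-3) + (-0.5774)·(-1) + (-0.5774)·2 = 1.1547; q_2·w_3 = 0.4082·(-3) + 0.4082·(-1) + (-0.8165)·2 = -3.2660.
u_3 = w_3 − 1.1547·q_1 + 3.2660·q_2 = (-1.0000, 1.0000, 0.0000).
‖u_3‖ = 1.4142, so q_3 = (-0.7071, 0.7071, 0.0000).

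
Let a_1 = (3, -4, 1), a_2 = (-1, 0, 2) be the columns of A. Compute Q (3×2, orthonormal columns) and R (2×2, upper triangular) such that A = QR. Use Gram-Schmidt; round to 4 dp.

q_1 = a_1/‖a_1‖ = (3, -4, 1)/5.0990 = (0.5883, -0.7845, 0.1961).
r_{12} = q_1·a_2 = -0.1961.
u_2 = a_2 + 0.1961·q_1 = (-0.8846, -0.1538, 2.0385).
‖u_2‖ = 2.2275, so q_2 = (-0.3971, -0.0691, 0.9152).

Q = [[0.5883, -0.3971], [-0.7845, -0.0691], [0.1961, 0.9152]], R = [[5.0990, -0.1961], [0.0000, 2.2275]]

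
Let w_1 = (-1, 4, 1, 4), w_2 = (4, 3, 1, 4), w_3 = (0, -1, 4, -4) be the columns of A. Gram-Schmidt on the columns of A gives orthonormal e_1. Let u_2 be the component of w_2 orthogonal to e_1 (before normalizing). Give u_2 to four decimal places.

e_1 = w_1/‖w_1‖ = (-1, 4, 1, 4)/5.8310 = (-0.1715, 0.6860, 0.1715, 0.6860).
r_{12} = e_1·w_2 = 4.2875.
u_2 = w_2 − 4.2875·e_1 = (4.7353, 0.0588, 0.2647, 1.0588).

u_2 = (4.7353, 0.0588, 0.2647, 1.0588)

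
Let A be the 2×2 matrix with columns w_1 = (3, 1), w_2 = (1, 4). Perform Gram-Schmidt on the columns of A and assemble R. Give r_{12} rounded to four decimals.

r_{12} = 2.2136

w_1 = (3, 1); ‖w_1‖ = 3.1623, so q_1 = (0.9487, 0.3162).
r_{12} = q_1·w_2 = 2.2136.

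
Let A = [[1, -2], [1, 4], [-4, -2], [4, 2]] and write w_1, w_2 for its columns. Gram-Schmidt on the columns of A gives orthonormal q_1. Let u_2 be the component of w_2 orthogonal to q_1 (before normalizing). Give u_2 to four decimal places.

w_1 = (1, 1, -4, 4); ‖w_1‖ = 5.8310, so q_1 = (0.1715, 0.1715, -0.6860, 0.6860).
q_1·w_2 = 0.1715·(-2) + 0.1715·4 + (-0.6860)·(-2) + 0.6860·2 = 3.0870.
u_2 = w_2 − 3.0870·q_1 = (-2.5294, 3.4706, 0.1176, -0.1176).

u_2 = (-2.5294, 3.4706, 0.1176, -0.1176)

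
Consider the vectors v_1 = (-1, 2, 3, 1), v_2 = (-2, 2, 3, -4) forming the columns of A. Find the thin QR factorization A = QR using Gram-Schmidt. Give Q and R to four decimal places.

v_1 = (-1, 2, 3, 1); ‖v_1‖ = 3.8730, so e_1 = (-0.2582, 0.5164, 0.7746, 0.2582).
e_1·v_2 = (-0.2582)·(-2) + 0.5164·2 + 0.7746·3 + 0.2582·(-4) = 2.8402.
u_2 = v_2 − 2.8402·e_1 = (-1.2667, 0.5333, 0.8000, -4.7333).
‖u_2‖ = 4.9933, so e_2 = (-0.2537, 0.1068, 0.1602, -0.9479).

Q = [[-0.2582, -0.2537], [0.5164, 0.1068], [0.7746, 0.1602], [0.2582, -0.9479]], R = [[3.8730, 2.8402], [0.0000, 4.9933]]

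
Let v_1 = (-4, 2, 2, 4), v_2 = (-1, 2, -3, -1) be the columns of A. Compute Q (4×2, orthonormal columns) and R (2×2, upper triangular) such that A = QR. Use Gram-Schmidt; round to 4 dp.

v_1 = (-4, 2, 2, 4); ‖v_1‖ = 6.3246, so q_1 = (-0.6325, 0.3162, 0.3162, 0.6325).
q_1·v_2 = (-0.6325)·(-1) + 0.3162·2 + 0.3162·(-3) + 0.6325·(-1) = -0.3162.
u_2 = v_2 + 0.3162·q_1 = (-1.2000, 2.1000, -2.9000, -0.8000).
‖u_2‖ = 3.8601, so q_2 = (-0.3109, 0.5440, -0.7513, -0.2073).

Q = [[-0.6325, -0.3109], [0.3162, 0.5440], [0.3162, -0.7513], [0.6325, -0.2073]], R = [[6.3246, -0.3162], [0.0000, 3.8601]]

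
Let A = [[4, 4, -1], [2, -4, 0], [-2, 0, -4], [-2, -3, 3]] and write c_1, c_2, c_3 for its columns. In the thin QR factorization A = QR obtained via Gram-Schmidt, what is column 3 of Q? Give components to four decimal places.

e_3 = (-0.0018, -0.3488, -0.8150, 0.4626)

c_1 = (4, 2, -2, -2); ‖c_1‖ = 5.2915, so e_1 = (0.7559, 0.3780, -0.3780, -0.3780).
e_1·c_2 = 0.7559·4 + 0.3780·(-4) + (-0.3780)·0 + (-0.3780)·(-3) = 2.6458.
u_2 = c_2 − 2.6458·e_1 = (2.0000, -5.0000, 1.0000, -2.0000).
‖u_2‖ = 5.8310, so e_2 = (0.3430, -0.8575, 0.1715, -0.3430).
e_1·c_3 = 0.7559·(-1) + 0.3780·0 + (-0.3780)·(-4) + (-0.3780)·3 = -0.3780; e_2·c_3 = 0.3430·(-1) + (-0.8575)·0 + 0.1715·(-4) + (-0.3430)·3 = -2.0580.
u_3 = c_3 + 0.3780·e_1 + 2.0580·e_2 = (-0.0084, -1.6218, -3.7899, 2.1513).
‖u_3‖ = 4.6499, so e_3 = (-0.0018, -0.3488, -0.8150, 0.4626).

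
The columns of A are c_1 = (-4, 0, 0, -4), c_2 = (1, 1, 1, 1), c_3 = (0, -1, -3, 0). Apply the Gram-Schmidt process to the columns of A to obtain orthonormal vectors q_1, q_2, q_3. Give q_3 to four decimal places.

q_1 = c_1/‖c_1‖ = (-4, 0, 0, -4)/5.6569 = (-0.7071, 0.0000, 0.0000, -0.7071).
r_{12} = q_1·c_2 = -1.4142.
u_2 = c_2 + 1.4142·q_1 = (0.0000, 1.0000, 1.0000, 0.0000).
‖u_2‖ = 1.4142, so q_2 = (0.0000, 0.7071, 0.7071, 0.0000).
r_{13} = q_1·c_3 = 0.0000; r_{23} = q_2·c_3 = -2.8284.
u_3 = c_3 + 0.0000·q_1 + 2.8284·q_2 = (0.0000, 1.0000, -1.0000, 0.0000).
‖u_3‖ = 1.4142, so q_3 = (0.0000, 0.7071, -0.7071, 0.0000).

q_3 = (0.0000, 0.7071, -0.7071, 0.0000)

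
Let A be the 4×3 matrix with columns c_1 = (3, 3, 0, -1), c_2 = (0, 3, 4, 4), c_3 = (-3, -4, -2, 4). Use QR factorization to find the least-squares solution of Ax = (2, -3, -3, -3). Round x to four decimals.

q_1 = c_1/‖c_1‖ = (3, 3, 0, -1)/4.3589 = (0.6882, 0.6882, 0.0000, -0.2294).
r_{12} = q_1·c_2 = 1.1471.
u_2 = c_2 − 1.1471·q_1 = (-0.7895, 2.2105, 4.0000, 4.2632).
‖u_2‖ = 6.2995, so q_2 = (-0.1253, 0.3509, 0.6350, 0.6767).
r_{13} = q_1·c_3 = -5.7354; r_{23} = q_2·c_3 = 0.4094.
u_3 = c_3 + 5.7354·q_1 − 0.4094·q_2 = (0.9987, -0.1963, -2.2599, 2.4072).
‖u_3‖ = 3.4551, so q_3 = (0.2890, -0.0568, -0.6541, 0.6967).
Qᵀb = (0.0000, -5.2385, 0.6207).
Back-substitute: x_3 = 0.6207/3.4551 = 0.1796.
x_2 = (-5.2385 − 0.4094·0.1796)/6.2995 = -0.8432.
x_1 = (0.0000 − 1.1471·(-0.8432) + 5.7354·0.1796)/4.3589 = 0.4583.

x = (0.4583, -0.8432, 0.1796)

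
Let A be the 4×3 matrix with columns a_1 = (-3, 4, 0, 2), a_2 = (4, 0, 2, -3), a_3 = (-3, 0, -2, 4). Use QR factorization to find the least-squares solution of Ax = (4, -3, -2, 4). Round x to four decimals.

x = (-0.8142, 3.2727, 3.9130)

a_1 = (-3, 4, 0, 2); ‖a_1‖ = 5.3852, so e_1 = (-0.5571, 0.7428, 0.0000, 0.3714).
e_1·a_2 = (-0.5571)·4 + 0.7428·0 + 0.0000·2 + 0.3714·(-3) = -3.3425.
u_2 = a_2 + 3.3425·e_1 = (2.1379, 2.4828, 2.0000, -1.7586).
‖u_2‖ = 4.2223, so e_2 = (0.5063, 0.5880, 0.4737, -0.4165).
e_1·a_3 = (-0.5571)·(-3) + 0.7428·0 + 0.0000·(-2) + 0.3714·4 = 3.1568; e_2·a_3 = 0.5063·(-3) + 0.5880·0 + 0.4737·(-2) + (-0.4165)·4 = -4.1324.
u_3 = a_3 − 3.1568·e_1 + 4.1324·e_2 = (0.8511, 0.0851, -0.0426, 1.1064).
‖u_3‖ = 1.3991, so e_3 = (0.6083, 0.0608, -0.0304, 0.7908).
Qᵀb = (-2.9711, -2.3521, 5.4747).
Back-substitute: x_3 = 5.4747/1.3991 = 3.9130.
x_2 = (-2.3521 + 4.1324·3.9130)/4.2223 = 3.2727.
x_1 = (-2.9711 + 3.3425·3.2727 − 3.1568·3.9130)/5.3852 = -0.8142.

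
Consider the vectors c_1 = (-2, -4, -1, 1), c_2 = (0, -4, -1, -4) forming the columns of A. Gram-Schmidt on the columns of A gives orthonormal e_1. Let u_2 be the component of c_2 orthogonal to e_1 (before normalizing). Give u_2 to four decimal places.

u_2 = (1.1818, -1.6364, -0.4091, -4.5909)

c_1 = (-2, -4, -1, 1); ‖c_1‖ = 4.6904, so e_1 = (-0.4264, -0.8528, -0.2132, 0.2132).
e_1·c_2 = (-0.4264)·0 + (-0.8528)·(-4) + (-0.2132)·(-1) + 0.2132·(-4) = 2.7716.
u_2 = c_2 − 2.7716·e_1 = (1.1818, -1.6364, -0.4091, -4.5909).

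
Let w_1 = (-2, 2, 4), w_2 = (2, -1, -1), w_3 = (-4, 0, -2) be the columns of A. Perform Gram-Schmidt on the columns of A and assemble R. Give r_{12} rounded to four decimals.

e_1 = w_1/‖w_1‖ = (-2, 2, 4)/4.8990 = (-0.4082, 0.4082, 0.8165).
r_{12} = e_1·w_2 = -2.0412.

r_{12} = -2.0412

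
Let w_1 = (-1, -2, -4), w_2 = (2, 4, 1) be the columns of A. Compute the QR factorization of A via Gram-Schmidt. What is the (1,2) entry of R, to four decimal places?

r_{12} = -3.0551

q_1 = w_1/‖w_1‖ = (-1, -2, -4)/4.5826 = (-0.2182, -0.4364, -0.8729).
r_{12} = q_1·w_2 = -3.0551.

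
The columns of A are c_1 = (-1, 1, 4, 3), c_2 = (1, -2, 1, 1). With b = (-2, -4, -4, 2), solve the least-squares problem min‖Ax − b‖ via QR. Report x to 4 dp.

c_1 = (-1, 1, 4, 3); ‖c_1‖ = 5.1962, so e_1 = (-0.1925, 0.1925, 0.7698, 0.5774).
e_1·c_2 = (-0.1925)·1 + 0.1925·(-2) + 0.7698·1 + 0.5774·1 = 0.7698.
u_2 = c_2 − 0.7698·e_1 = (1.1481, -2.1481, 0.4074, 0.5556).
‖u_2‖ = 2.5313, so e_2 = (0.4536, -0.8486, 0.1609, 0.2195).
Qᵀb = (-2.3094, 2.2825).
Back-substitute: x_2 = 2.2825/2.5313 = 0.9017.
x_1 = (-2.3094 − 0.7698·0.9017)/5.1962 = -0.5780.

x = (-0.5780, 0.9017)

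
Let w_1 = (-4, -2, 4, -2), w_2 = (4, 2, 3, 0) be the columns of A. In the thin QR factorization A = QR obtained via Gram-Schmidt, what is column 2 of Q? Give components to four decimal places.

e_2 = (0.6113, 0.3057, 0.7260, -0.0764)

w_1 = (-4, -2, 4, -2); ‖w_1‖ = 6.3246, so e_1 = (-0.6325, -0.3162, 0.6325, -0.3162).
e_1·w_2 = (-0.6325)·4 + (-0.3162)·2 + 0.6325·3 + (-0.3162)·0 = -1.2649.
u_2 = w_2 + 1.2649·e_1 = (3.2000, 1.6000, 3.8000, -0.4000).
‖u_2‖ = 5.2345, so e_2 = (0.6113, 0.3057, 0.7260, -0.0764).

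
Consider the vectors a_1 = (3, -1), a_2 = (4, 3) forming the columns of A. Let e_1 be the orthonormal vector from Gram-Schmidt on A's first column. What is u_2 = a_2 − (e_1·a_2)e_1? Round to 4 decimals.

a_1 = (3, -1); ‖a_1‖ = 3.1623, so e_1 = (0.9487, -0.3162).
e_1·a_2 = 0.9487·4 + (-0.3162)·3 = 2.8460.
u_2 = a_2 − 2.8460·e_1 = (1.3000, 3.9000).

u_2 = (1.3000, 3.9000)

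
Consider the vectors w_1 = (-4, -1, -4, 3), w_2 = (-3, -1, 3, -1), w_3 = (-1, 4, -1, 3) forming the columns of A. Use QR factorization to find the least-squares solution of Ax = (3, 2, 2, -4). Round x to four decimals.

x = (-0.8254, -0.1211, 0.0327)

w_1 = (-4, -1, -4, 3); ‖w_1‖ = 6.4807, so q_1 = (-0.6172, -0.1543, -0.6172, 0.4629).
q_1·w_2 = (-0.6172)·(-3) + (-0.1543)·(-1) + (-0.6172)·3 + 0.4629·(-1) = -0.3086.
u_2 = w_2 + 0.3086·q_1 = (-3.1905, -1.0476, 2.8095, -0.8571).
‖u_2‖ = 4.4615, so q_2 = (-0.7151, -0.2348, 0.6297, -0.1921).
q_1·w_3 = (-0.6172)·(-1) + (-0.1543)·4 + (-0.6172)·(-1) + 0.4629·3 = 2.0059; q_2·w_3 = (-0.7151)·(-1) + (-0.2348)·4 + 0.6297·(-1) + (-0.1921)·3 = -1.4302.
u_3 = w_3 − 2.0059·q_1 + 1.4302·q_2 = (-0.7847, 3.9737, 1.1388, 1.7967).
‖u_3‖ = 4.5750, so q_3 = (-0.1715, 0.8686, 0.2489, 0.3927).
Qᵀb = (-5.2463, -0.5870, 0.1496).
Back-substitute: x_3 = 0.1496/4.5750 = 0.0327.
x_2 = (-0.5870 + 1.4302·0.0327)/4.4615 = -0.1211.
x_1 = (-5.2463 + 0.3086·(-0.1211) − 2.0059·0.0327)/6.4807 = -0.8254.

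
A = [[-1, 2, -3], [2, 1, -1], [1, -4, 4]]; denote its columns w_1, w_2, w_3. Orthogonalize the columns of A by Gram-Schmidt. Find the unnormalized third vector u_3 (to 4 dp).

w_1 = (-1, 2, 1); ‖w_1‖ = 2.4495, so q_1 = (-0.4082, 0.8165, 0.4082).
q_1·w_2 = (-0.4082)·2 + 0.8165·1 + 0.4082·(-4) = -1.6330.
u_2 = w_2 + 1.6330·q_1 = (1.3333, 2.3333, -3.3333).
‖u_2‖ = 4.2817, so q_2 = (0.3114, 0.5449, -0.7785).
q_1·w_3 = (-0.4082)·(-3) + 0.8165·(-1) + 0.4082·4 = 2.0412; q_2·w_3 = 0.3114·(-3) + 0.5449·(-1) + (-0.7785)·4 = -4.5931.
u_3 = w_3 − 2.0412·q_1 + 4.5931·q_2 = (-0.7364, -0.1636, -0.4091).

u_3 = (-0.7364, -0.1636, -0.4091)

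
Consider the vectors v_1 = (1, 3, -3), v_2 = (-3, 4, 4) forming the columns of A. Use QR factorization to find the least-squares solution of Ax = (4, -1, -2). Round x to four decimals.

v_1 = (1, 3, -3); ‖v_1‖ = 4.3589, so e_1 = (0.2294, 0.6882, -0.6882).
e_1·v_2 = 0.2294·(-3) + 0.6882·4 + (-0.6882)·4 = -0.6882.
u_2 = v_2 + 0.6882·e_1 = (-2.8421, 4.4737, 3.5263).
‖u_2‖ = 6.3660, so e_2 = (-0.4464, 0.7027, 0.5539).
Qᵀb = (1.6059, -3.5964).
Back-substitute: x_2 = -3.5964/6.3660 = -0.5649.
x_1 = (1.6059 + 0.6882·(-0.5649))/4.3589 = 0.2792.

x = (0.2792, -0.5649)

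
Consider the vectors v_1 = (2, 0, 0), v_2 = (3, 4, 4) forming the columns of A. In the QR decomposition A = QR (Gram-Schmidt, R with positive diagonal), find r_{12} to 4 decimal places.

r_{12} = 3.0000

v_1 = (2, 0, 0); ‖v_1‖ = 2.0000, so q_1 = (1.0000, 0.0000, 0.0000).
r_{12} = q_1·v_2 = 3.0000.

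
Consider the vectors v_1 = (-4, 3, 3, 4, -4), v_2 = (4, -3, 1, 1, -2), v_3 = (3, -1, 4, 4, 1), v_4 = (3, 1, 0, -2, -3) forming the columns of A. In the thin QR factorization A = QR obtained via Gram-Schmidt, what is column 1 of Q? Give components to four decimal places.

q_1 = (-0.4924, 0.3693, 0.3693, 0.4924, -0.4924)

v_1 = (-4, 3, 3, 4, -4); ‖v_1‖ = 8.1240, so q_1 = (-0.4924, 0.3693, 0.3693, 0.4924, -0.4924).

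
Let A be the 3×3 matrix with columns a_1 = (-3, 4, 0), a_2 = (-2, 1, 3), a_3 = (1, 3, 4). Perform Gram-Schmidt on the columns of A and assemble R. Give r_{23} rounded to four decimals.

q_1 = a_1/‖a_1‖ = (-3, 4, 0)/5.0000 = (-0.6000, 0.8000, 0.0000).
r_{12} = q_1·a_2 = 2.0000.
u_2 = a_2 − 2.0000·q_1 = (-0.8000, -0.6000, 3.0000).
‖u_2‖ = 3.1623, so q_2 = (-0.2530, -0.1897, 0.9487).
r_{23} = q_2·a_3 = 2.9725.

r_{23} = 2.9725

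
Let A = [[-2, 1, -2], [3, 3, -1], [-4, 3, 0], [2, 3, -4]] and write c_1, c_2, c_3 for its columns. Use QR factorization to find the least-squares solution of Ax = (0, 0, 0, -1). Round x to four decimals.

c_1 = (-2, 3, -4, 2); ‖c_1‖ = 5.7446, so e_1 = (-0.3482, 0.5222, -0.6963, 0.3482).
e_1·c_2 = (-0.3482)·1 + 0.5222·3 + (-0.6963)·3 + 0.3482·3 = 0.1741.
u_2 = c_2 − 0.1741·e_1 = (1.0606, 2.9091, 3.1212, 2.9394).
‖u_2‖ = 5.2886, so e_2 = (0.2005, 0.5501, 0.5902, 0.5558).
e_1·c_3 = (-0.3482)·(-2) + 0.5222·(-1) + (-0.6963)·0 + 0.3482·(-4) = -1.2185; e_2·c_3 = 0.2005·(-2) + 0.5501·(-1) + 0.5902·0 + 0.5558·(-4) = -3.1743.
u_3 = c_3 + 1.2185·e_1 + 3.1743·e_2 = (-1.7876, 1.3824, 1.0249, -1.8115).
‖u_3‖ = 3.0723, so e_3 = (-0.5819, 0.4500, 0.3336, -0.5896).
Qᵀb = (-0.3482, -0.5558, 0.5896).
Back-substitute: x_3 = 0.5896/3.0723 = 0.1919.
x_2 = (-0.5558 + 3.1743·0.1919)/5.2886 = 0.0101.
x_1 = (-0.3482 − 0.1741·0.0101 + 1.2185·0.1919)/5.7446 = -0.0202.

x = (-0.0202, 0.0101, 0.1919)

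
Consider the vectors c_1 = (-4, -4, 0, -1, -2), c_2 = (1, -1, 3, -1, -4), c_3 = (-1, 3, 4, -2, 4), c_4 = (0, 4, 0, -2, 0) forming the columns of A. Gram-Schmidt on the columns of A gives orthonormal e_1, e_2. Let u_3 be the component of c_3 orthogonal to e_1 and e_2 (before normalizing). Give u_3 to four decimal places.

u_3 = (-2.3152, 1.4838, 4.3016, -2.4545, 2.8901)

c_1 = (-4, -4, 0, -1, -2); ‖c_1‖ = 6.0828, so e_1 = (-0.6576, -0.6576, 0.0000, -0.1644, -0.3288).
e_1·c_2 = (-0.6576)·1 + (-0.6576)·(-1) + 0.0000·3 + (-0.1644)·(-1) + (-0.3288)·(-4) = 1.4796.
u_2 = c_2 − 1.4796·e_1 = (1.9730, -0.0270, 3.0000, -0.7568, -3.5135).
‖u_2‖ = 5.0804, so e_2 = (0.3883, -0.0053, 0.5905, -0.1490, -0.6916).
e_1·c_3 = (-0.6576)·(-1) + (-0.6576)·3 + 0.0000·4 + (-0.1644)·(-2) + (-0.3288)·4 = -2.3016; e_2·c_3 = 0.3883·(-1) + (-0.0053)·3 + 0.5905·4 + (-0.1490)·(-2) + (-0.6916)·4 = -0.5107.
u_3 = c_3 + 2.3016·e_1 + 0.5107·e_2 = (-2.3152, 1.4838, 4.3016, -2.4545, 2.8901).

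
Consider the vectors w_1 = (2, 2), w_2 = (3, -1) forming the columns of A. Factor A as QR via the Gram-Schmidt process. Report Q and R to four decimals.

q_1 = w_1/‖w_1‖ = (2, 2)/2.8284 = (0.7071, 0.7071).
r_{12} = q_1·w_2 = 1.4142.
u_2 = w_2 − 1.4142·q_1 = (2.0000, -2.0000).
‖u_2‖ = 2.8284, so q_2 = (0.7071, -0.7071).

Q = [[0.7071, 0.7071], [0.7071, -0.7071]], R = [[2.8284, 1.4142], [0.0000, 2.8284]]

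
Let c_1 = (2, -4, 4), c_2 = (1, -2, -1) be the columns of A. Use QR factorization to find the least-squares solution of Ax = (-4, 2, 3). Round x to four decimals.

x = (0.2333, -2.0667)

c_1 = (2, -4, 4); ‖c_1‖ = 6.0000, so q_1 = (0.3333, -0.6667, 0.6667).
q_1·c_2 = 0.3333·1 + (-0.6667)·(-2) + 0.6667·(-1) = 1.0000.
u_2 = c_2 − 1.0000·q_1 = (0.6667, -1.3333, -1.6667).
‖u_2‖ = 2.2361, so q_2 = (0.2981, -0.5963, -0.7454).
Qᵀb = (-0.6667, -4.6212).
Back-substitute: x_2 = -4.6212/2.2361 = -2.0667.
x_1 = (-0.6667 − 1.0000·(-2.0667))/6.0000 = 0.2333.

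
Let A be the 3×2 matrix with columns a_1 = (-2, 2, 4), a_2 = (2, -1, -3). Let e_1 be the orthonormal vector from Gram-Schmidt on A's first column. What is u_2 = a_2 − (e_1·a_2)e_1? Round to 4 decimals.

a_1 = (-2, 2, 4); ‖a_1‖ = 4.8990, so e_1 = (-0.4082, 0.4082, 0.8165).
e_1·a_2 = (-0.4082)·2 + 0.4082·(-1) + 0.8165·(-3) = -3.6742.
u_2 = a_2 + 3.6742·e_1 = (0.5000, 0.5000, 0.0000).

u_2 = (0.5000, 0.5000, 0.0000)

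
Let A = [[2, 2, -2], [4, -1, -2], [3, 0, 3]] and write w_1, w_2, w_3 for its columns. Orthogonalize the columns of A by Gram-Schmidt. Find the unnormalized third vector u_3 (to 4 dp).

q_1 = w_1/‖w_1‖ = (2, 4, 3)/5.3852 = (0.3714, 0.7428, 0.5571).
r_{12} = q_1·w_2 = 0.0000.
u_2 = w_2 + 0.0000·q_1 = (2.0000, -1.0000, 0.0000).
‖u_2‖ = 2.2361, so q_2 = (0.8944, -0.4472, 0.0000).
r_{13} = q_1·w_3 = -0.5571; r_{23} = q_2·w_3 = -0.8944.
u_3 = w_3 + 0.5571·q_1 + 0.8944·q_2 = (-0.9931, -1.9862, 3.3103).

u_3 = (-0.9931, -1.9862, 3.3103)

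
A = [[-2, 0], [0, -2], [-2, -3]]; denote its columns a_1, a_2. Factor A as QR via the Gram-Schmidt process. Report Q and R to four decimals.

a_1 = (-2, 0, -2); ‖a_1‖ = 2.8284, so e_1 = (-0.7071, 0.0000, -0.7071).
e_1·a_2 = (-0.7071)·0 + 0.0000·(-2) + (-0.7071)·(-3) = 2.1213.
u_2 = a_2 − 2.1213·e_1 = (1.5000, -2.0000, -1.5000).
‖u_2‖ = 2.9155, so e_2 = (0.5145, -0.6860, -0.5145).

Q = [[-0.7071, 0.5145], [0.0000, -0.6860], [-0.7071, -0.5145]], R = [[2.8284, 2.1213], [0.0000, 2.9155]]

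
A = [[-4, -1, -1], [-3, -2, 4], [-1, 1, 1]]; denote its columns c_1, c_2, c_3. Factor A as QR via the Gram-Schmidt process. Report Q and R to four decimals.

Q = [[-0.7845, 0.2265, -0.5774], [-0.5883, -0.5661, 0.5774], [-0.1961, 0.7926, 0.5774]], R = [[5.0990, 1.7650, -1.7650], [0.0000, 1.6984, -1.6984], [0.0000, 0.0000, 3.4641]]

q_1 = c_1/‖c_1‖ = (-4, -3, -1)/5.0990 = (-0.7845, -0.5883, -0.1961).
r_{12} = q_1·c_2 = 1.7650.
u_2 = c_2 − 1.7650·q_1 = (0.3846, -0.9615, 1.3462).
‖u_2‖ = 1.6984, so q_2 = (0.2265, -0.5661, 0.7926).
r_{13} = q_1·c_3 = -1.7650; r_{23} = q_2·c_3 = -1.6984.
u_3 = c_3 + 1.7650·q_1 + 1.6984·q_2 = (-2.0000, 2.0000, 2.0000).
‖u_3‖ = 3.4641, so q_3 = (-0.5774, 0.5774, 0.5774).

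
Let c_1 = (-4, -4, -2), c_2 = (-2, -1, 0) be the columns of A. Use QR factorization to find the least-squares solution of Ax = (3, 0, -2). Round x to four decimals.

x = (0.8889, -3.3333)

c_1 = (-4, -4, -2); ‖c_1‖ = 6.0000, so e_1 = (-0.6667, -0.6667, -0.3333).
e_1·c_2 = (-0.6667)·(-2) + (-0.6667)·(-1) + (-0.3333)·0 = 2.0000.
u_2 = c_2 − 2.0000·e_1 = (-0.6667, 0.3333, 0.6667).
‖u_2‖ = 1.0000, so e_2 = (-0.6667, 0.3333, 0.6667).
Qᵀb = (-1.3333, -3.3333).
Back-substitute: x_2 = -3.3333/1.0000 = -3.3333.
x_1 = (-1.3333 − 2.0000·(-3.3333))/6.0000 = 0.8889.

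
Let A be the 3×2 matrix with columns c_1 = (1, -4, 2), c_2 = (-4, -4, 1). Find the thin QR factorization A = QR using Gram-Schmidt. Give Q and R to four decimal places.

q_1 = c_1/‖c_1‖ = (1, -4, 2)/4.5826 = (0.2182, -0.8729, 0.4364).
r_{12} = q_1·c_2 = 3.0551.
u_2 = c_2 − 3.0551·q_1 = (-4.6667, -1.3333, -0.3333).
‖u_2‖ = 4.8648, so q_2 = (-0.9593, -0.2741, -0.0685).

Q = [[0.2182, -0.9593], [-0.8729, -0.2741], [0.4364, -0.0685]], R = [[4.5826, 3.0551], [0.0000, 4.8648]]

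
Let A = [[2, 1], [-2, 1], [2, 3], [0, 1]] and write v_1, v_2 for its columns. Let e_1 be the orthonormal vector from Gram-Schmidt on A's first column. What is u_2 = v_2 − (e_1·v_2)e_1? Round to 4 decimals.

v_1 = (2, -2, 2, 0); ‖v_1‖ = 3.4641, so e_1 = (0.5774, -0.5774, 0.5774, 0.0000).
e_1·v_2 = 0.5774·1 + (-0.5774)·1 + 0.5774·3 + 0.0000·1 = 1.7321.
u_2 = v_2 − 1.7321·e_1 = (0.0000, 2.0000, 2.0000, 1.0000).

u_2 = (0.0000, 2.0000, 2.0000, 1.0000)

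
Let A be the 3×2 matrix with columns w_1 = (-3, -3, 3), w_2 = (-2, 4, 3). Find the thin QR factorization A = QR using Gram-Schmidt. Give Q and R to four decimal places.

e_1 = w_1/‖w_1‖ = (-3, -3, 3)/5.1962 = (-0.5774, -0.5774, 0.5774).
r_{12} = e_1·w_2 = 0.5774.
u_2 = w_2 − 0.5774·e_1 = (-1.6667, 4.3333, 2.6667).
‖u_2‖ = 5.3541, so e_2 = (-0.3113, 0.8093, 0.4981).

Q = [[-0.5774, -0.3113], [-0.5774, 0.8093], [0.5774, 0.4981]], R = [[5.1962, 0.5774], [0.0000, 5.3541]]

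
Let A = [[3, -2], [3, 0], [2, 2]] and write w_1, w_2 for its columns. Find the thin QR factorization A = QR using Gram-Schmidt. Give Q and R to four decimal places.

e_1 = w_1/‖w_1‖ = (3, 3, 2)/4.6904 = (0.6396, 0.6396, 0.4264).
r_{12} = e_1·w_2 = -0.4264.
u_2 = w_2 + 0.4264·e_1 = (-1.7273, 0.2727, 2.1818).
‖u_2‖ = 2.7961, so e_2 = (-0.6177, 0.0975, 0.7803).

Q = [[0.6396, -0.6177], [0.6396, 0.0975], [0.4264, 0.7803]], R = [[4.6904, -0.4264], [0.0000, 2.7961]]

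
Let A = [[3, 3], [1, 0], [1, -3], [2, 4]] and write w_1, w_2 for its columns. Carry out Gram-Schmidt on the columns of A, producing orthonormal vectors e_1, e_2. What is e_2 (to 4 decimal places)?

e_2 = (0.0437, -0.2040, -0.8597, 0.4663)

w_1 = (3, 1, 1, 2); ‖w_1‖ = 3.8730, so e_1 = (0.7746, 0.2582, 0.2582, 0.5164).
e_1·w_2 = 0.7746·3 + 0.2582·0 + 0.2582·(-3) + 0.5164·4 = 3.6148.
u_2 = w_2 − 3.6148·e_1 = (0.2000, -0.9333, -3.9333, 2.1333).
‖u_2‖ = 4.5753, so e_2 = (0.0437, -0.2040, -0.8597, 0.4663).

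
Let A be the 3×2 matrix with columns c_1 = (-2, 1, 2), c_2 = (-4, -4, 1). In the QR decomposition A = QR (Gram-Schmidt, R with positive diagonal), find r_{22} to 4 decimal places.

r_{22} = 5.3852

e_1 = c_1/‖c_1‖ = (-2, 1, 2)/3.0000 = (-0.6667, 0.3333, 0.6667).
r_{12} = e_1·c_2 = 2.0000.
u_2 = c_2 − 2.0000·e_1 = (-2.6667, -4.6667, -0.3333).
r_{22} = ‖u_2‖ = 5.3852.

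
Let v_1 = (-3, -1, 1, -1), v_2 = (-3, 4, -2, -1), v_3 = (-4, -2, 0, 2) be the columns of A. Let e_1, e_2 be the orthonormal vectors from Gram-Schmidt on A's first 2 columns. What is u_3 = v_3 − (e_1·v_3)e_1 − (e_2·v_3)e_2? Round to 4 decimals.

u_3 = (-1.1395, -0.6977, -1.1628, 2.9535)

v_1 = (-3, -1, 1, -1); ‖v_1‖ = 3.4641, so e_1 = (-0.8660, -0.2887, 0.2887, -0.2887).
e_1·v_2 = (-0.8660)·(-3) + (-0.2887)·4 + 0.2887·(-2) + (-0.2887)·(-1) = 1.1547.
u_2 = v_2 − 1.1547·e_1 = (-2.0000, 4.3333, -2.3333, -0.6667).
‖u_2‖ = 5.3541, so e_2 = (-0.3735, 0.8093, -0.4358, -0.1245).
e_1·v_3 = (-0.8660)·(-4) + (-0.2887)·(-2) + 0.2887·0 + (-0.2887)·2 = 3.4641; e_2·v_3 = (-0.3735)·(-4) + 0.8093·(-2) + (-0.4358)·0 + (-0.1245)·2 = -0.3735.
u_3 = v_3 − 3.4641·e_1 + 0.3735·e_2 = (-1.1395, -0.6977, -1.1628, 2.9535).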